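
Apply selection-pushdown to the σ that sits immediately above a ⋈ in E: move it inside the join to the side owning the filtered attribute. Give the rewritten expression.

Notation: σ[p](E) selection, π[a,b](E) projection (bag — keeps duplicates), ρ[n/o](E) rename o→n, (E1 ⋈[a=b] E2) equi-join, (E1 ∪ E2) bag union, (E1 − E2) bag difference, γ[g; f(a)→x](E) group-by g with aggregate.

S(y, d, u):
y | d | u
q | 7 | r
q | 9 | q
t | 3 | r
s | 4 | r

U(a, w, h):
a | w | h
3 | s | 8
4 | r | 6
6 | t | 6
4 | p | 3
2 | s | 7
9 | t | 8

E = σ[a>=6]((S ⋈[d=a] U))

σ filters on a, owned by the right side.
E' = (S ⋈[d=a] σ[a>=6](U))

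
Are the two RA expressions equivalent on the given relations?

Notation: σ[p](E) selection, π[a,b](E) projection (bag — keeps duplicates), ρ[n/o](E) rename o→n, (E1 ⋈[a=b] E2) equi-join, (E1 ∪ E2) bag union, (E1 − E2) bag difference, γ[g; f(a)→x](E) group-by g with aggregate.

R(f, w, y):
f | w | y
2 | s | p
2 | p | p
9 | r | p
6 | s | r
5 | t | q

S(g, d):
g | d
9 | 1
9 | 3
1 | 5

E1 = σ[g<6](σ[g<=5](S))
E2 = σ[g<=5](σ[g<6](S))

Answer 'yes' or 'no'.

E1 subexpression sizes:
  S → 3
  σ[g<=5](S) → 1
  σ[g<6](σ[g<=5](S)) → 1
E2 subexpression sizes:
  S → 3
  σ[g<6](S) → 1
  σ[g<=5](σ[g<6](S)) → 1

E1 and E2 produce the same multiset:
g | d
1 | 5

yes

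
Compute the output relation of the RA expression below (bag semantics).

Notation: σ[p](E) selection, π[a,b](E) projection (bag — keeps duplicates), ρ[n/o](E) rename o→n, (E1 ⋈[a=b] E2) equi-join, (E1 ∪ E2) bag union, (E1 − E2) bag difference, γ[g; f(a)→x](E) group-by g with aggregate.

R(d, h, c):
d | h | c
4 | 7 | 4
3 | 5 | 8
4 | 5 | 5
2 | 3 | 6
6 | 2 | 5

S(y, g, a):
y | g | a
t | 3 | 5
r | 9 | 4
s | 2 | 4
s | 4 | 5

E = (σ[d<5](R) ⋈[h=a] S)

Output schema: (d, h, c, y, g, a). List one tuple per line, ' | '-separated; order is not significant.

Row counts bottom-up:
  R → 5
  σ[d<5](R) → 4
  S → 4
  (σ[d<5](R) ⋈[h=a] S) → 4

== RESULT ==
d | h | c | y | g | a
3 | 5 | 8 | s | 4 | 5
3 | 5 | 8 | t | 3 | 5
4 | 5 | 5 | s | 4 | 5
4 | 5 | 5 | t | 3 | 5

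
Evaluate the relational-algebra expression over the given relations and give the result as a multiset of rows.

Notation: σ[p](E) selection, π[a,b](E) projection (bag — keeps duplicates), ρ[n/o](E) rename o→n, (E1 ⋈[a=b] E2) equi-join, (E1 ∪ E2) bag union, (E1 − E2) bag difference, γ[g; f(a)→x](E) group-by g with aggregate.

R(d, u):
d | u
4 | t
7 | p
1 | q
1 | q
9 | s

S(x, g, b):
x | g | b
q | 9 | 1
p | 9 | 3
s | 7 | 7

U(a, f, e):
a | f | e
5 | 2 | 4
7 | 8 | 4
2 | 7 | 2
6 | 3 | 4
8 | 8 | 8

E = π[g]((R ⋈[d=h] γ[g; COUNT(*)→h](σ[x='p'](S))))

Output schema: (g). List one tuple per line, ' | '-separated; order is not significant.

Per-node cardinality:
  R → 5
  S → 3
  σ[x='p'](S) → 1
  γ[g; COUNT(*)→h](σ[x='p'](S)) → 1
  (R ⋈[d=h] γ[g; COUNT(*)→h](σ[x='p'](S))) → 2
  π[g]((R ⋈[d=h] γ[g; COUNT(*)→h](σ[x='p'](S)))) → 2

== RESULT ==
g
9
9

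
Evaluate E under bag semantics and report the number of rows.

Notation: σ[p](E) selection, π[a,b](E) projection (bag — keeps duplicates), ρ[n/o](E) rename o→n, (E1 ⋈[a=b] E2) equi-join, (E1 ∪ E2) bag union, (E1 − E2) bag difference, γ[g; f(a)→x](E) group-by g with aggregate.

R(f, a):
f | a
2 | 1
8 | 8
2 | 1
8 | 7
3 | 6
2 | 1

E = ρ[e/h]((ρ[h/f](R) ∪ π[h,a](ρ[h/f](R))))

Stepwise |·|:
  R → 6
  ρ[h/f](R) → 6
  R → 6
  ρ[h/f](R) → 6
  π[h,a](ρ[h/f](R)) → 6
  (ρ[h/f](R) ∪ π[h,a](ρ[h/f](R))) → 12
  ρ[e/h]((ρ[h/f](R) ∪ π[h,a](ρ[h/f](R)))) → 12

|E| = 12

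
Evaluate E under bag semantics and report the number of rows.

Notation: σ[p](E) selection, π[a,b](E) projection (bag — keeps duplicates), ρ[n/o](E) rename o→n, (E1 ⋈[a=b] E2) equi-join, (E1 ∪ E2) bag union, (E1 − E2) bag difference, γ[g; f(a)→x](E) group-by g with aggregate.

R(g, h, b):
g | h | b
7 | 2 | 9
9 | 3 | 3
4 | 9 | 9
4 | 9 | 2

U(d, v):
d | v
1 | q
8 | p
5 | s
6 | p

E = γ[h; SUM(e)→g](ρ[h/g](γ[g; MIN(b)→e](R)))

Row counts bottom-up:
  R → 4
  γ[g; MIN(b)→e](R) → 3
  ρ[h/g](γ[g; MIN(b)→e](R)) → 3
  γ[h; SUM(e)→g](ρ[h/g](γ[g; MIN(b)→e](R))) → 3

|E| = 3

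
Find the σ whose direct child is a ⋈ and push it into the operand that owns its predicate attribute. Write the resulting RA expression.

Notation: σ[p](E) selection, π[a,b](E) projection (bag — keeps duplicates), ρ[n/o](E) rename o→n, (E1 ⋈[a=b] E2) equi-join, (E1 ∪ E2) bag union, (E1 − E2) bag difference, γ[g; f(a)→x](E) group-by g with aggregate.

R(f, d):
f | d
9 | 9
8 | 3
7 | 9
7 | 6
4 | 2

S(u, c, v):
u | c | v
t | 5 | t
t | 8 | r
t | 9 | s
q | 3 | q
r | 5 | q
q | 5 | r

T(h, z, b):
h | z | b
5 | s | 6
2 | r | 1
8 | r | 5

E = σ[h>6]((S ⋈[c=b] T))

σ filters on h, owned by the right side.
E' = (S ⋈[c=b] σ[h>6](T))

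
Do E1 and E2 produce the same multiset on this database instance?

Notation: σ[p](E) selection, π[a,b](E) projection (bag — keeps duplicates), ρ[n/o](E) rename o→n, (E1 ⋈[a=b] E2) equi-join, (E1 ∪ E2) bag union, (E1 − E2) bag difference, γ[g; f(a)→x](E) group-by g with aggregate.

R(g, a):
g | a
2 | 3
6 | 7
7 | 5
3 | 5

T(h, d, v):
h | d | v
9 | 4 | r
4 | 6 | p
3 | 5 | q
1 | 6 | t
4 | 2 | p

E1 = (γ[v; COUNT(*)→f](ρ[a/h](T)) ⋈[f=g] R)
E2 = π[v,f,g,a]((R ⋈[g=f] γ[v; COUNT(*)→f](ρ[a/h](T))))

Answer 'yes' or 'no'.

E1 subexpression sizes:
  T → 5
  ρ[a/h](T) → 5
  γ[v; COUNT(*)→f](ρ[a/h](T)) → 4
  R → 4
  (γ[v; COUNT(*)→f](ρ[a/h](T)) ⋈[f=g] R) → 1
E2 subexpression sizes:
  R → 4
  T → 5
  ρ[a/h](T) → 5
  γ[v; COUNT(*)→f](ρ[a/h](T)) → 4
  (R ⋈[g=f] γ[v; COUNT(*)→f](ρ[a/h](T))) → 1
  π[v,f,g,a]((R ⋈[g=f] γ[v; COUNT(*)→f](ρ[a/h](T)))) → 1

E1 and E2 produce the same multiset:
v | f | g | a
p | 2 | 2 | 3

yes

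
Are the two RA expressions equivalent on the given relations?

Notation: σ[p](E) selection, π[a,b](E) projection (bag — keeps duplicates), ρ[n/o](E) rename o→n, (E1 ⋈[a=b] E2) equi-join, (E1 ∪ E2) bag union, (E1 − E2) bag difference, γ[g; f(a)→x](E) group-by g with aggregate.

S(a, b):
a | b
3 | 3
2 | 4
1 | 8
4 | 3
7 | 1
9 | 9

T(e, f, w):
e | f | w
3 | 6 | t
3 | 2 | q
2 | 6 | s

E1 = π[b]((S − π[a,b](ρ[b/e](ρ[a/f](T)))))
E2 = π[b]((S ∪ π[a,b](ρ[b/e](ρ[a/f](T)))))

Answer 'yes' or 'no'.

E1 per-node cardinality:
  S → 6
  T → 3
  ρ[a/f](T) → 3
  ρ[b/e](ρ[a/f](T)) → 3
  π[a,b](ρ[b/e](ρ[a/f](T))) → 3
  (S − π[a,b](ρ[b/e](ρ[a/f](T)))) → 6
  π[b]((S − π[a,b](ρ[b/e](ρ[a/f](T))))) → 6
E2 per-node cardinality:
  S → 6
  T → 3
  ρ[a/f](T) → 3
  ρ[b/e](ρ[a/f](T)) → 3
  π[a,b](ρ[b/e](ρ[a/f](T))) → 3
  (S ∪ π[a,b](ρ[b/e](ρ[a/f](T)))) → 9
  π[b]((S ∪ π[a,b](ρ[b/e](ρ[a/f](T))))) → 9

E1 result:
b
1
3
3
4
8
9
E2 result:
b
1
2
3
3
3
3
4
8
9
Witness: (2,) appears 0× in E1 but 1× in E2.

no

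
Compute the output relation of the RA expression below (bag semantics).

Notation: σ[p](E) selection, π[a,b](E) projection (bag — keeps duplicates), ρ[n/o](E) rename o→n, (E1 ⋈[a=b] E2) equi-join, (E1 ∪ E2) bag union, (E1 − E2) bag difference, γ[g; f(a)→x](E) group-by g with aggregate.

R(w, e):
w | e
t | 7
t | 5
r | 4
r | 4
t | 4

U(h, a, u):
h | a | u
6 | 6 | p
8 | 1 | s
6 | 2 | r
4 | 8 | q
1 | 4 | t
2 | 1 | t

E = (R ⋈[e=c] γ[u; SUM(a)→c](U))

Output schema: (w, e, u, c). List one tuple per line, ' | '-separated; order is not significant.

Subexpression sizes:
  R → 5
  U → 6
  γ[u; SUM(a)→c](U) → 5
  (R ⋈[e=c] γ[u; SUM(a)→c](U)) → 1

== RESULT ==
w | e | u | c
t | 5 | t | 5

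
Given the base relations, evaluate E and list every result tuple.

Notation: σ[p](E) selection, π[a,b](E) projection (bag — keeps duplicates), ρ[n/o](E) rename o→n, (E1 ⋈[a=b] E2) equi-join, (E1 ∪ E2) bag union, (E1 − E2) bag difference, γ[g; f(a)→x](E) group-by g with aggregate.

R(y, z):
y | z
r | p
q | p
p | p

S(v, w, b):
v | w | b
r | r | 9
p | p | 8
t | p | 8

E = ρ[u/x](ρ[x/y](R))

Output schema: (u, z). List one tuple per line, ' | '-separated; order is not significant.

Subexpression sizes:
  R → 3
  ρ[x/y](R) → 3
  ρ[u/x](ρ[x/y](R)) → 3

== RESULT ==
u | z
p | p
q | p
r | p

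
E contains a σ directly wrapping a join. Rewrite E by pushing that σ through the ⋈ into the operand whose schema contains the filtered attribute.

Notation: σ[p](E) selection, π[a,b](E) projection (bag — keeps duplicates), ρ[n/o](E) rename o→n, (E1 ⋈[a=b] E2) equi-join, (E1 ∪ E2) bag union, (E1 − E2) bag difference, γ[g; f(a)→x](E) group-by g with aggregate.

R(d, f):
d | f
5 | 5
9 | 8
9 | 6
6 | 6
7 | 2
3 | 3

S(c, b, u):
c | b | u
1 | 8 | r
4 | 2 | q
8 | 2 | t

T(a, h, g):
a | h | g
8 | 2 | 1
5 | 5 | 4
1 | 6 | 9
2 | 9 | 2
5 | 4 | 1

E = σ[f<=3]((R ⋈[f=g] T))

σ filters on f, owned by the left side.
E' = (σ[f<=3](R) ⋈[f=g] T)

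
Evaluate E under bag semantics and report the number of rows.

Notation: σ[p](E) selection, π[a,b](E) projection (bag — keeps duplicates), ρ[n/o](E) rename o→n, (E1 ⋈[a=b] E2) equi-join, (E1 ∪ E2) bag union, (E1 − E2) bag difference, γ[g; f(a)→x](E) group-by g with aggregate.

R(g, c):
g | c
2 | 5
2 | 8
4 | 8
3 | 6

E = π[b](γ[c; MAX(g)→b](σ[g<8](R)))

Stepwise |·|:
  R → 4
  σ[g<8](R) → 4
  γ[c; MAX(g)→b](σ[g<8](R)) → 3
  π[b](γ[c; MAX(g)→b](σ[g<8](R))) → 3

|E| = 3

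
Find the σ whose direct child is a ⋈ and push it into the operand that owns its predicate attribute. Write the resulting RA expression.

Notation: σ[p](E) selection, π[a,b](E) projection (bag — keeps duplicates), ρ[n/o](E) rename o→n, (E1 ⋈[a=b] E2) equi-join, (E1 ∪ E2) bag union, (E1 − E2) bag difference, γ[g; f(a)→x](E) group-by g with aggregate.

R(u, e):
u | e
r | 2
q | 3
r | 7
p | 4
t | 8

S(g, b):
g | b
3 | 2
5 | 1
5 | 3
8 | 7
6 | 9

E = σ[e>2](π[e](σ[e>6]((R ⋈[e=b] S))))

σ filters on e, owned by the left side.
E' = σ[e>2](π[e]((σ[e>6](R) ⋈[e=b] S)))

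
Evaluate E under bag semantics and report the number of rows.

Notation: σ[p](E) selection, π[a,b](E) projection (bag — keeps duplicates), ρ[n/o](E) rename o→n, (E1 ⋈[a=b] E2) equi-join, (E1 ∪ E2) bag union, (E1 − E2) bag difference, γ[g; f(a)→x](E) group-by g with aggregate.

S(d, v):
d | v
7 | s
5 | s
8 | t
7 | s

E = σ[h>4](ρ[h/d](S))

Subexpression sizes:
  S → 4
  ρ[h/d](S) → 4
  σ[h>4](ρ[h/d](S)) → 4

|E| = 4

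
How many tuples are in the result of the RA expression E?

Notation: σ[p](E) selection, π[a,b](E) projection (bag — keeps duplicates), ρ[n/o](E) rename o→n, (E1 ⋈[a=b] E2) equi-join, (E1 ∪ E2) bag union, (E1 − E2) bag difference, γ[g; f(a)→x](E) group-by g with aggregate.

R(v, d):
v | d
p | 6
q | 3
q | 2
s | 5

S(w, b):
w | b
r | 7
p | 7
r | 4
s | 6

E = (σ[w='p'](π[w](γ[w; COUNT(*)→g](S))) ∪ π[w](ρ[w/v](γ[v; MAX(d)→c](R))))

Subexpression sizes:
  S → 4
  γ[w; COUNT(*)→g](S) → 3
  π[w](γ[w; COUNT(*)→g](S)) → 3
  σ[w='p'](π[w](γ[w; COUNT(*)→g](S))) → 1
  R → 4
  γ[v; MAX(d)→c](R) → 3
  ρ[w/v](γ[v; MAX(d)→c](R)) → 3
  π[w](ρ[w/v](γ[v; MAX(d)→c](R))) → 3
  (σ[w='p'](π[w](γ[w; COUNT(*)→g](S))) ∪ π[w](ρ[w/v](γ[v; MAX(d)→c](R)))) → 4

|E| = 4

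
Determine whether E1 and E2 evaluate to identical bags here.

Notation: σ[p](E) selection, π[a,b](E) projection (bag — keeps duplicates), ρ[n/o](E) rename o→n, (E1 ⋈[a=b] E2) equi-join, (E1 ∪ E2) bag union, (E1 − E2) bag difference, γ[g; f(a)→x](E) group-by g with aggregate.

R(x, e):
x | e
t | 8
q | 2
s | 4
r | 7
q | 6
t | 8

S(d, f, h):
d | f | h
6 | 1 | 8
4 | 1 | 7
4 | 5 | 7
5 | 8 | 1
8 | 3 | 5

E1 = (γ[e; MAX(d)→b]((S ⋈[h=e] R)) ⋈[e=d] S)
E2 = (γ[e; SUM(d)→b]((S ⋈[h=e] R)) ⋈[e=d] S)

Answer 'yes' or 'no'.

E1 row counts bottom-up:
  S → 5
  R → 6
  (S ⋈[h=e] R) → 4
  γ[e; MAX(d)→b]((S ⋈[h=e] R)) → 2
  S → 5
  (γ[e; MAX(d)→b]((S ⋈[h=e] R)) ⋈[e=d] S) → 1
E2 row counts bottom-up:
  S → 5
  R → 6
  (S ⋈[h=e] R) → 4
  γ[e; SUM(d)→b]((S ⋈[h=e] R)) → 2
  S → 5
  (γ[e; SUM(d)→b]((S ⋈[h=e] R)) ⋈[e=d] S) → 1

E1 result:
e | b | d | f | h
8 | 6 | 8 | 3 | 5
E2 result:
e | b | d | f | h
8 | 12 | 8 | 3 | 5
Witness: (8, 6, 8, 3, 5) appears 1× in E1 but 0× in E2.

no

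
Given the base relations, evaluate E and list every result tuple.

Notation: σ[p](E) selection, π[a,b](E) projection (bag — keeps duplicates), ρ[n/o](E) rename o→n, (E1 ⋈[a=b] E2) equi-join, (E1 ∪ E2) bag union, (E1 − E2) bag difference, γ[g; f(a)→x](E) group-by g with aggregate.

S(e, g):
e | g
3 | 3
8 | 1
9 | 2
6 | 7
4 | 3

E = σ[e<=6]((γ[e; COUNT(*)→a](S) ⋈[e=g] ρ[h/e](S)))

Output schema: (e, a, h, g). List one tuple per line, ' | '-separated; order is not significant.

Per-node cardinality:
  S → 5
  γ[e; COUNT(*)→a](S) → 5
  S → 5
  ρ[h/e](S) → 5
  (γ[e; COUNT(*)→a](S) ⋈[e=g] ρ[h/e](S)) → 2
  σ[e<=6]((γ[e; COUNT(*)→a](S) ⋈[e=g] ρ[h/e](S))) → 2

== RESULT ==
e | a | h | g
3 | 1 | 3 | 3
3 | 1 | 4 | 3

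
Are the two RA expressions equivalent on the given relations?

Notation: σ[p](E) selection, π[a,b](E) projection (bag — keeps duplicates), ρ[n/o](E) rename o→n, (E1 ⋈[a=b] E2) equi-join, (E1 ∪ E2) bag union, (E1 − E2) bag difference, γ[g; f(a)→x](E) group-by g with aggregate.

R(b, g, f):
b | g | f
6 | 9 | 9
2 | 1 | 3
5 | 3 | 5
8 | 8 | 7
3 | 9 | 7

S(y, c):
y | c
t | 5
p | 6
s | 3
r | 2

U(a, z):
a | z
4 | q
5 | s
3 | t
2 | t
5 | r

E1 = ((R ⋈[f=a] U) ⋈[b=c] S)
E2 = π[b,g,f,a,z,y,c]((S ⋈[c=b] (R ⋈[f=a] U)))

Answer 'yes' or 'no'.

E1 row counts bottom-up:
  R → 5
  U → 5
  (R ⋈[f=a] U) → 3
  S → 4
  ((R ⋈[f=a] U) ⋈[b=c] S) → 3
E2 row counts bottom-up:
  S → 4
  R → 5
  U → 5
  (R ⋈[f=a] U) → 3
  (S ⋈[c=b] (R ⋈[f=a] U)) → 3
  π[b,g,f,a,z,y,c]((S ⋈[c=b] (R ⋈[f=a] U))) → 3

E1 and E2 produce the same multiset:
b | g | f | a | z | y | c
2 | 1 | 3 | 3 | t | r | 2
5 | 3 | 5 | 5 | r | t | 5
5 | 3 | 5 | 5 | s | t | 5

yes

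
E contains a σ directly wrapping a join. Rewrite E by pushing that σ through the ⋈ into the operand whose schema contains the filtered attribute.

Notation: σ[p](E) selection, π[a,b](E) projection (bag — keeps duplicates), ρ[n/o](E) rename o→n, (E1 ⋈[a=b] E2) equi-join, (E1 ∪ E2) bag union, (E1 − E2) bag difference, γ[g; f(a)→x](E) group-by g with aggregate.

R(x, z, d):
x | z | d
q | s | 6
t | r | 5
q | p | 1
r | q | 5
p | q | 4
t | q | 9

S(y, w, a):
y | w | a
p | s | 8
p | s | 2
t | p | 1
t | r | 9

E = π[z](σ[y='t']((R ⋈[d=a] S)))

σ filters on y, owned by the right side.
E' = π[z]((R ⋈[d=a] σ[y='t'](S)))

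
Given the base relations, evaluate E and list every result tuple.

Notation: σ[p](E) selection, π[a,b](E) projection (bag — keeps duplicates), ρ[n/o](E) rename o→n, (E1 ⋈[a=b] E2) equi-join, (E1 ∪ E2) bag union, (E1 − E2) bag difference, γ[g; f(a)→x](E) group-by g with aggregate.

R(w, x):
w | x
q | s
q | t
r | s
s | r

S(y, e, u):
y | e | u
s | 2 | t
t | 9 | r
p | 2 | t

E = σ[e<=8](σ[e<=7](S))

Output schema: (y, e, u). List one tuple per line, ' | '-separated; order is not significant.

Subexpression sizes:
  S → 3
  σ[e<=7](S) → 2
  σ[e<=8](σ[e<=7](S)) → 2

== RESULT ==
y | e | u
p | 2 | t
s | 2 | t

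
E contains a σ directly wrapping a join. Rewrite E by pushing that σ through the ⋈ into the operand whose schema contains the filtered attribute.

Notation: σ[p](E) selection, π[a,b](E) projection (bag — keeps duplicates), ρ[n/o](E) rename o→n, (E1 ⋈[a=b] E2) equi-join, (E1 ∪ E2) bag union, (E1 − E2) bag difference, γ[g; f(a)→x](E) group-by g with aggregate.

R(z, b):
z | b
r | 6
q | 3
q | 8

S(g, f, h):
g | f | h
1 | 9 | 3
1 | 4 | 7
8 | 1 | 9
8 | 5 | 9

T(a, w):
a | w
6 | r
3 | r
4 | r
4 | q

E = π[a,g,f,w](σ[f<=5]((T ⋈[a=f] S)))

σ filters on f, owned by the right side.
E' = π[a,g,f,w]((T ⋈[a=f] σ[f<=5](S)))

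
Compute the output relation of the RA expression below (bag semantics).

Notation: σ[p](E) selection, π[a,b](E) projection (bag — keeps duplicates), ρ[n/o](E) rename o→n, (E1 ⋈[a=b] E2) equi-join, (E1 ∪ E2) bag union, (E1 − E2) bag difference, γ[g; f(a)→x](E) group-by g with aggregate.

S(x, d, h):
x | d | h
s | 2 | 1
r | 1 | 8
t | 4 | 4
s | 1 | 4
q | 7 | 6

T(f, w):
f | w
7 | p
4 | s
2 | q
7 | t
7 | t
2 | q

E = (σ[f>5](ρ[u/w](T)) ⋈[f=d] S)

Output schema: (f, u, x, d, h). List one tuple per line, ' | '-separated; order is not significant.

Stepwise |·|:
  T → 6
  ρ[u/w](T) → 6
  σ[f>5](ρ[u/w](T)) → 3
  S → 5
  (σ[f>5](ρ[u/w](T)) ⋈[f=d] S) → 3

== RESULT ==
f | u | x | d | h
7 | p | q | 7 | 6
7 | t | q | 7 | 6
7 | t | q | 7 | 6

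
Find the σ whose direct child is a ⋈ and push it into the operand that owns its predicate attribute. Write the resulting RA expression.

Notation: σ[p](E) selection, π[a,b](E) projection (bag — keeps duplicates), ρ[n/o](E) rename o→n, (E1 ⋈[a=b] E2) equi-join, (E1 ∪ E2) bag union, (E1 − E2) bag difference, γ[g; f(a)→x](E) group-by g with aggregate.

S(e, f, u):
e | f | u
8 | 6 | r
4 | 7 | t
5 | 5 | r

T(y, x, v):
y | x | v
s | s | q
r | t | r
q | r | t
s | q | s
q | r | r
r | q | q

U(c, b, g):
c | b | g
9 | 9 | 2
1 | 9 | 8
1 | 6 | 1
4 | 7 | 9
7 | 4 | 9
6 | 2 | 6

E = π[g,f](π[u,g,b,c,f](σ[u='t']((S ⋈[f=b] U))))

σ filters on u, owned by the left side.
E' = π[g,f](π[u,g,b,c,f]((σ[u='t'](S) ⋈[f=b] U)))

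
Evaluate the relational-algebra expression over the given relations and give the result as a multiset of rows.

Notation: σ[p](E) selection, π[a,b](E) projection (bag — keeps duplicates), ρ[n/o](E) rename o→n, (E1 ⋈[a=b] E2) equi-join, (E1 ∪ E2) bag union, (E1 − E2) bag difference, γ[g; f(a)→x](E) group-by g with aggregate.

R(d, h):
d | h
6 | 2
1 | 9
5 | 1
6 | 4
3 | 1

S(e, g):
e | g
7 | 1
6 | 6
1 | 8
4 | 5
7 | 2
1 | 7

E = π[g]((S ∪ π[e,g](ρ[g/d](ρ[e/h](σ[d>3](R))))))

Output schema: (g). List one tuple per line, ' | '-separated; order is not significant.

Subexpression sizes:
  S → 6
  R → 5
  σ[d>3](R) → 3
  ρ[e/h](σ[d>3](R)) → 3
  ρ[g/d](ρ[e/h](σ[d>3](R))) → 3
  π[e,g](ρ[g/d](ρ[e/h](σ[d>3](R)))) → 3
  (S ∪ π[e,g](ρ[g/d](ρ[e/h](σ[d>3](R))))) → 9
  π[g]((S ∪ π[e,g](ρ[g/d](ρ[e/h](σ[d>3](R)))))) → 9

== RESULT ==
g
1
2
5
5
6
6
6
7
8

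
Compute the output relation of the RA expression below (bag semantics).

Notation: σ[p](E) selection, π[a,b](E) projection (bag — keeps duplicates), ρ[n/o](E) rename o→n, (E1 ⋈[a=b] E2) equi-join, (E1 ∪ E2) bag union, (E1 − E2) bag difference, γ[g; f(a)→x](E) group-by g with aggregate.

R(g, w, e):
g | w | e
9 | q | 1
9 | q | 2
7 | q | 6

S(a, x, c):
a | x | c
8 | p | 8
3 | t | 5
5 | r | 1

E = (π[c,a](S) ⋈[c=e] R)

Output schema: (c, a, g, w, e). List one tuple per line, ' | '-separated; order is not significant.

Stepwise |·|:
  S → 3
  π[c,a](S) → 3
  R → 3
  (π[c,a](S) ⋈[c=e] R) → 1

== RESULT ==
c | a | g | w | e
1 | 5 | 9 | q | 1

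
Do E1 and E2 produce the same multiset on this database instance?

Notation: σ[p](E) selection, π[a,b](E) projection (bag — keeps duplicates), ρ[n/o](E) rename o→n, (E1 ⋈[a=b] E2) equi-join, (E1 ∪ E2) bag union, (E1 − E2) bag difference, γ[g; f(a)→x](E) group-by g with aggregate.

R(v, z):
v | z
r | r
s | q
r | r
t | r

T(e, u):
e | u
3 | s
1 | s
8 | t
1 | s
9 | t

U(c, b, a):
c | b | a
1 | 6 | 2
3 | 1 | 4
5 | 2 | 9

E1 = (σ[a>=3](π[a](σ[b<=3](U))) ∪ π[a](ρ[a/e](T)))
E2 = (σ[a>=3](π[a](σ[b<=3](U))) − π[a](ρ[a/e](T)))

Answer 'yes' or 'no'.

E1 stepwise |·|:
  U → 3
  σ[b<=3](U) → 2
  π[a](σ[b<=3](U)) → 2
  σ[a>=3](π[a](σ[b<=3](U))) → 2
  T → 5
  ρ[a/e](T) → 5
  π[a](ρ[a/e](T)) → 5
  (σ[a>=3](π[a](σ[b<=3](U))) ∪ π[a](ρ[a/e](T))) → 7
E2 stepwise |·|:
  U → 3
  σ[b<=3](U) → 2
  π[a](σ[b<=3](U)) → 2
  σ[a>=3](π[a](σ[b<=3](U))) → 2
  T → 5
  ρ[a/e](T) → 5
  π[a](ρ[a/e](T)) → 5
  (σ[a>=3](π[a](σ[b<=3](U))) − π[a](ρ[a/e](T))) → 1

E1 result:
a
1
1
3
4
8
9
9
E2 result:
a
4
Witness: (1,) appears 2× in E1 but 0× in E2.

no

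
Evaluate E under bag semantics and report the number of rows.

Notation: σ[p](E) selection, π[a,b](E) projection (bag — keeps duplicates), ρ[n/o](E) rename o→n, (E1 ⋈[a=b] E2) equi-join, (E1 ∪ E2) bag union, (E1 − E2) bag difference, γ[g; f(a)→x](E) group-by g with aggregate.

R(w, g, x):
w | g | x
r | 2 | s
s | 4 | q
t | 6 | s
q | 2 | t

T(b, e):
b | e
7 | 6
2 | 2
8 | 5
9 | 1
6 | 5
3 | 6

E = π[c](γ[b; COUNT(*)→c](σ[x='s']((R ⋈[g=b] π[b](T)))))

Row counts bottom-up:
  R → 4
  T → 6
  π[b](T) → 6
  (R ⋈[g=b] π[b](T)) → 3
  σ[x='s']((R ⋈[g=b] π[b](T))) → 2
  γ[b; COUNT(*)→c](σ[x='s']((R ⋈[g=b] π[b](T)))) → 2
  π[c](γ[b; COUNT(*)→c](σ[x='s']((R ⋈[g=b] π[b](T))))) → 2

|E| = 2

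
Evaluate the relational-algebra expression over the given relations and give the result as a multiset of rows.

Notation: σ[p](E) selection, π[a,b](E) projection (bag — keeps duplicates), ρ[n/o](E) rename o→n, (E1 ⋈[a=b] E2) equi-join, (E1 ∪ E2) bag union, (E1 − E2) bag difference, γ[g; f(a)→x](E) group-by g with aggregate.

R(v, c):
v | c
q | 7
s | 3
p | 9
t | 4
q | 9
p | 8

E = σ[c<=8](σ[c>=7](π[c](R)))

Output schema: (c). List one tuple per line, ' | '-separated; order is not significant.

Stepwise |·|:
  R → 6
  π[c](R) → 6
  σ[c>=7](π[c](R)) → 4
  σ[c<=8](σ[c>=7](π[c](R))) → 2

== RESULT ==
c
7
8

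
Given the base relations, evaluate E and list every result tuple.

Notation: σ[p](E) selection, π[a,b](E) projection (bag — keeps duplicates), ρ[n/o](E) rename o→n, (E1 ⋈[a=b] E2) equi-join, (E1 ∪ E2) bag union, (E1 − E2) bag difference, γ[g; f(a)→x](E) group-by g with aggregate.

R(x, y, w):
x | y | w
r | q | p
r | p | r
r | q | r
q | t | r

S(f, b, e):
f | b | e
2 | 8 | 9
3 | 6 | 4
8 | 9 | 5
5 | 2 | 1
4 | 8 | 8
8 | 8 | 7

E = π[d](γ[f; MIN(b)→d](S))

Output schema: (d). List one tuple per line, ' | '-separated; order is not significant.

Per-node cardinality:
  S → 6
  γ[f; MIN(b)→d](S) → 5
  π[d](γ[f; MIN(b)→d](S)) → 5

== RESULT ==
d
2
6
8
8
8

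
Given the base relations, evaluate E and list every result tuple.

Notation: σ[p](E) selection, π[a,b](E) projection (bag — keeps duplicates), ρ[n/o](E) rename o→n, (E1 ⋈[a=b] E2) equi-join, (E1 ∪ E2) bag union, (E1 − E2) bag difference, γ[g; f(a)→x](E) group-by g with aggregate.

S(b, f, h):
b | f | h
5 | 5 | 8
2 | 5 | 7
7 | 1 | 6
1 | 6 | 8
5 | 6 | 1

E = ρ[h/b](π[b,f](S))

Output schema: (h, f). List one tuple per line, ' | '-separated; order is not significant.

Row counts bottom-up:
  S → 5
  π[b,f](S) → 5
  ρ[h/b](π[b,f](S)) → 5

== RESULT ==
h | f
1 | 6
2 | 5
5 | 5
5 | 6
7 | 1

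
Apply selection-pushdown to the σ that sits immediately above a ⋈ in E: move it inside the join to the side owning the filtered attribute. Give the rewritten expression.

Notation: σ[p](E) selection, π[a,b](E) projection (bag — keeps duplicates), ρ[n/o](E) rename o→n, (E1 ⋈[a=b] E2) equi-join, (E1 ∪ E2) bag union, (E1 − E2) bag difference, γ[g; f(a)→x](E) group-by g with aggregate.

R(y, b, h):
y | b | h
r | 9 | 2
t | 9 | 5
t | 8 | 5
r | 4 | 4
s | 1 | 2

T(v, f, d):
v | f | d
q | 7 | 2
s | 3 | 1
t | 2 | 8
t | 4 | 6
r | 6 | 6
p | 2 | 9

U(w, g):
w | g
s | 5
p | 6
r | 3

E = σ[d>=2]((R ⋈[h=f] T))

σ filters on d, owned by the right side.
E' = (R ⋈[h=f] σ[d>=2](T))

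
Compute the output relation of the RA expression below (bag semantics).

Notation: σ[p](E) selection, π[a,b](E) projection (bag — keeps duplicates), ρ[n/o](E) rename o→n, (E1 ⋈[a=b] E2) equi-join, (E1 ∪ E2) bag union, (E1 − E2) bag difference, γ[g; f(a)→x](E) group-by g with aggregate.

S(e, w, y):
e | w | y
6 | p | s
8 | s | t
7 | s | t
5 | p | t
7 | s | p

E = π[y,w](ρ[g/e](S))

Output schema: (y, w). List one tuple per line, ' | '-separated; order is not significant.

Stepwise |·|:
  S → 5
  ρ[g/e](S) → 5
  π[y,w](ρ[g/e](S)) → 5

== RESULT ==
y | w
p | s
s | p
t | p
t | s
t | s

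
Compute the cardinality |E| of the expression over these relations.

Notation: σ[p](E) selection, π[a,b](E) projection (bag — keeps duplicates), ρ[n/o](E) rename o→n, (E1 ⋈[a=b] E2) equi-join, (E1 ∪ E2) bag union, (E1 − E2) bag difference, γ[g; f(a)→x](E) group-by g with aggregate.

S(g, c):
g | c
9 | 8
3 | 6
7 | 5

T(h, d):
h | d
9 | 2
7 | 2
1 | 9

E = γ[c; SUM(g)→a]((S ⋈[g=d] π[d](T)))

Subexpression sizes:
  S → 3
  T → 3
  π[d](T) → 3
  (S ⋈[g=d] π[d](T)) → 1
  γ[c; SUM(g)→a]((S ⋈[g=d] π[d](T))) → 1

|E| = 1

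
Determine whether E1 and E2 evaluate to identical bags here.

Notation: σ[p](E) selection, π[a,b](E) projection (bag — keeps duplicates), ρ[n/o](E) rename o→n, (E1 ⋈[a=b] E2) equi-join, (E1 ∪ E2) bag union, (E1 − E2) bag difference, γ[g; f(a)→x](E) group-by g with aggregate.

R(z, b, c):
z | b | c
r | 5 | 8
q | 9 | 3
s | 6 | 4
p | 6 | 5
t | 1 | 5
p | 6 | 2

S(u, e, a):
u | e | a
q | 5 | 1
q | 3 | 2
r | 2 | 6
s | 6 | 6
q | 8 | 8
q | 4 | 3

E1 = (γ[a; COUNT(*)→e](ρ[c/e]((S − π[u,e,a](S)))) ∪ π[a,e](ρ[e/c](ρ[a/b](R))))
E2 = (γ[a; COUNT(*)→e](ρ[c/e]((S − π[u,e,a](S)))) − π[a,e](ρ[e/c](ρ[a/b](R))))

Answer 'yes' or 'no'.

E1 stepwise |·|:
  S → 6
  S → 6
  π[u,e,a](S) → 6
  (S − π[u,e,a](S)) → 0
  ρ[c/e]((S − π[u,e,a](S))) → 0
  γ[a; COUNT(*)→e](ρ[c/e]((S − π[u,e,a](S)))) → 0
  R → 6
  ρ[a/b](R) → 6
  ρ[e/c](ρ[a/b](R)) → 6
  π[a,e](ρ[e/c](ρ[a/b](R))) → 6
  (γ[a; COUNT(*)→e](ρ[c/e]((S − π[u,e,a](S)))) ∪ π[a,e](ρ[e/c](ρ[a/b](R)))) → 6
E2 stepwise |·|:
  S → 6
  S → 6
  π[u,e,a](S) → 6
  (S − π[u,e,a](S)) → 0
  ρ[c/e]((S − π[u,e,a](S))) → 0
  γ[a; COUNT(*)→e](ρ[c/e]((S − π[u,e,a](S)))) → 0
  R → 6
  ρ[a/b](R) → 6
  ρ[e/c](ρ[a/b](R)) → 6
  π[a,e](ρ[e/c](ρ[a/b](R))) → 6
  (γ[a; COUNT(*)→e](ρ[c/e]((S − π[u,e,a](S)))) − π[a,e](ρ[e/c](ρ[a/b](R)))) → 0

E1 result:
a | e
1 | 5
5 | 8
6 | 2
6 | 4
6 | 5
9 | 3
E2 result:
a | e
(0 rows)
Witness: (6, 2) appears 1× in E1 but 0× in E2.

no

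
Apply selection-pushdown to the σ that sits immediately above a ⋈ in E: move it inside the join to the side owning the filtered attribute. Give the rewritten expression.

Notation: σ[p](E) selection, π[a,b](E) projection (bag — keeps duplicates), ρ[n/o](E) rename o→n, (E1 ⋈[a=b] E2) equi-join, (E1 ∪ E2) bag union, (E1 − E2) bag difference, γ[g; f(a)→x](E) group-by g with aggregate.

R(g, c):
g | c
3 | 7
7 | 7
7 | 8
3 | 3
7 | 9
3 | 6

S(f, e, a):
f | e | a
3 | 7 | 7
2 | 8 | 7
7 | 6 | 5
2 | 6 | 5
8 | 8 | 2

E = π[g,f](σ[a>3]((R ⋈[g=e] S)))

σ filters on a, owned by the right side.
E' = π[g,f]((R ⋈[g=e] σ[a>3](S)))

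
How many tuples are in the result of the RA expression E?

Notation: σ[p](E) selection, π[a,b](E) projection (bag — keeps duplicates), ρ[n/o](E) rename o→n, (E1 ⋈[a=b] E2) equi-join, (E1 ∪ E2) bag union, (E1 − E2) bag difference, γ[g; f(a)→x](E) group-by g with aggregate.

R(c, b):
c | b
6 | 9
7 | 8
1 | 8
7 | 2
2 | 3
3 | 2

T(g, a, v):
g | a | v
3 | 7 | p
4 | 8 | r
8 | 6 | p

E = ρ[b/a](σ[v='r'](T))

Subexpression sizes:
  T → 3
  σ[v='r'](T) → 1
  ρ[b/a](σ[v='r'](T)) → 1

|E| = 1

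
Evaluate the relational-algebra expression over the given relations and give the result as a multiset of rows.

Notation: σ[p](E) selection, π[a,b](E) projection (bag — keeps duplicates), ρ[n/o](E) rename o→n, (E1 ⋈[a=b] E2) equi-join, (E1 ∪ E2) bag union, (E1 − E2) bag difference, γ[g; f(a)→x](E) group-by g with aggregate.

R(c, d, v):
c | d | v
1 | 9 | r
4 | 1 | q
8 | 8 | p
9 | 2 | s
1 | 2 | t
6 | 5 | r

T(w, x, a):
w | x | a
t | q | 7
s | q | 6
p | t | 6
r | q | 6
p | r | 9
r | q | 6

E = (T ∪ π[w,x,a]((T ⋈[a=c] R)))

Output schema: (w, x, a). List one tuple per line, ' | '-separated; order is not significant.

Row counts bottom-up:
  T → 6
  T → 6
  R → 6
  (T ⋈[a=c] R) → 5
  π[w,x,a]((T ⋈[a=c] R)) → 5
  (T ∪ π[w,x,a]((T ⋈[a=c] R))) → 11

== RESULT ==
w | x | a
p | r | 9
p | r | 9
p | t | 6
p | t | 6
r | q | 6
r | q | 6
r | q | 6
r | q | 6
s | q | 6
s | q | 6
t | q | 7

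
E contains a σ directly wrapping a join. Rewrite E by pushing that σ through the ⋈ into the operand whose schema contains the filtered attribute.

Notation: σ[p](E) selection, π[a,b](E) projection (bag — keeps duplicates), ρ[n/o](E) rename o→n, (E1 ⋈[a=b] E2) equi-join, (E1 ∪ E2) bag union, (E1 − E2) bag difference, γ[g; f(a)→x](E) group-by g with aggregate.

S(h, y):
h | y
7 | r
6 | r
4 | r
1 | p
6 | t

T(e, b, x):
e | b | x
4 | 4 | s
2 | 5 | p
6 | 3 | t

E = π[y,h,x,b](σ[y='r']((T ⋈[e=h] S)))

σ filters on y, owned by the right side.
E' = π[y,h,x,b]((T ⋈[e=h] σ[y='r'](S)))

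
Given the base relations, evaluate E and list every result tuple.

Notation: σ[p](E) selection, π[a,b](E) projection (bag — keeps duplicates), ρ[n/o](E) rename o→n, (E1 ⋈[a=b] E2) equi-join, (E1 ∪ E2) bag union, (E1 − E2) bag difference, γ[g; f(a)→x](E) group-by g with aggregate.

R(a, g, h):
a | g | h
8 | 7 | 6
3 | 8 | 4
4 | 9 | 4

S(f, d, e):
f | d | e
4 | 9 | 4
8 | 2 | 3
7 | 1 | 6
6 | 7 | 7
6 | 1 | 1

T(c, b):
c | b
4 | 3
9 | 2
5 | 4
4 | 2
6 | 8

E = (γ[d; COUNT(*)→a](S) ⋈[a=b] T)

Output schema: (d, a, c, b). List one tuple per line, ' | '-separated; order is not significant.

Per-node cardinality:
  S → 5
  γ[d; COUNT(*)→a](S) → 4
  T → 5
  (γ[d; COUNT(*)→a](S) ⋈[a=b] T) → 2

== RESULT ==
d | a | c | b
1 | 2 | 4 | 2
1 | 2 | 9 | 2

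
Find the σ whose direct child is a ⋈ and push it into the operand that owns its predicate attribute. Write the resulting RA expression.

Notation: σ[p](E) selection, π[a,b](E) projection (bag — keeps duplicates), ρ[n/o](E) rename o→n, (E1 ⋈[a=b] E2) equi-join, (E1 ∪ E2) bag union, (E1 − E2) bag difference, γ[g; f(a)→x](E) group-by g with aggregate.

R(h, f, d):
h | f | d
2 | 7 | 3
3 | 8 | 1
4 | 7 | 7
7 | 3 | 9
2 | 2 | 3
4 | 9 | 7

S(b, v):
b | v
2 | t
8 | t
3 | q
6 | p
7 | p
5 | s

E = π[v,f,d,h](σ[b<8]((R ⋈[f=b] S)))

σ filters on b, owned by the right side.
E' = π[v,f,d,h]((R ⋈[f=b] σ[b<8](S)))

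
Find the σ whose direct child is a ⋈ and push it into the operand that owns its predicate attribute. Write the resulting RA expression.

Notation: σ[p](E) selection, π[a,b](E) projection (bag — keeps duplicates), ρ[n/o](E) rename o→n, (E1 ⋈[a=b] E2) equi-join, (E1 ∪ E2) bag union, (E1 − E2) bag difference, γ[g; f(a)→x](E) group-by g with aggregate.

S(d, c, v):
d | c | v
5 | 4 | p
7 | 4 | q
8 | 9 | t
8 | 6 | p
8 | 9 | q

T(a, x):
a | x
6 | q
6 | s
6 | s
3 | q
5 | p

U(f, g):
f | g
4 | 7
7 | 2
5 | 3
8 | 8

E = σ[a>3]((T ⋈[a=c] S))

σ filters on a, owned by the left side.
E' = (σ[a>3](T) ⋈[a=c] S)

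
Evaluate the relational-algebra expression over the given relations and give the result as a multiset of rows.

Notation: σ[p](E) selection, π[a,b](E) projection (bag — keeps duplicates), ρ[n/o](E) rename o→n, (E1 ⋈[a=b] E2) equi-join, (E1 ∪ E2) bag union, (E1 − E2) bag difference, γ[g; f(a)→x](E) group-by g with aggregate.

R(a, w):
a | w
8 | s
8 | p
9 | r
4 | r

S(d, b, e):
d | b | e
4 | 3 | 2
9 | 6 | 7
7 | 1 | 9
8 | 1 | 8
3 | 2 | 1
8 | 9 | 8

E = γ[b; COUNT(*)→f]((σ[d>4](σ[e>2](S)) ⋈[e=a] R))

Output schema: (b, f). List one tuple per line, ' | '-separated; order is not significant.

Subexpression sizes:
  S → 6
  σ[e>2](S) → 4
  σ[d>4](σ[e>2](S)) → 4
  R → 4
  (σ[d>4](σ[e>2](S)) ⋈[e=a] R) → 5
  γ[b; COUNT(*)→f]((σ[d>4](σ[e>2](S)) ⋈[e=a] R)) → 2

== RESULT ==
b | f
1 | 3
9 | 2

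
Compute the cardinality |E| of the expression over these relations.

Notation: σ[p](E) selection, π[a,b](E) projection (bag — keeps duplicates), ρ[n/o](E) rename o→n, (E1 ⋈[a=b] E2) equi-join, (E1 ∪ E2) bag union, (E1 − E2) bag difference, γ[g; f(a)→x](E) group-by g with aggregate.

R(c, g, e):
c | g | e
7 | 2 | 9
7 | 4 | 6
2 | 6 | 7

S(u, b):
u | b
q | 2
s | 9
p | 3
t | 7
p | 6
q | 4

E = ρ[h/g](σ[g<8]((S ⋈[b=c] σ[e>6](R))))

Row counts bottom-up:
  S → 6
  R → 3
  σ[e>6](R) → 2
  (S ⋈[b=c] σ[e>6](R)) → 2
  σ[g<8]((S ⋈[b=c] σ[e>6](R))) → 2
  ρ[h/g](σ[g<8]((S ⋈[b=c] σ[e>6](R)))) → 2

|E| = 2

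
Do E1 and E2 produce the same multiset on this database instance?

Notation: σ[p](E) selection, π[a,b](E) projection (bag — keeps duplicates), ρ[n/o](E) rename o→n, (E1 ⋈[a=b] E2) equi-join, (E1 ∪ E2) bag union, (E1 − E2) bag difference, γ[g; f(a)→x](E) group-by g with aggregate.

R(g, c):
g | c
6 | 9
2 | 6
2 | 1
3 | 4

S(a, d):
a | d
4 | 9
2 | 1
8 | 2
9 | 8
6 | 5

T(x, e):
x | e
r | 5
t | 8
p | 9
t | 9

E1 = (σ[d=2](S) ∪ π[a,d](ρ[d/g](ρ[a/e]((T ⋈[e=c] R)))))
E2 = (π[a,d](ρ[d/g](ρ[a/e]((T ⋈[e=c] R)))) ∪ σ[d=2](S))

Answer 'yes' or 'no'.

E1 per-node cardinality:
  S → 5
  σ[d=2](S) → 1
  T → 4
  R → 4
  (T ⋈[e=c] R) → 2
  ρ[a/e]((T ⋈[e=c] R)) → 2
  ρ[d/g](ρ[a/e]((T ⋈[e=c] R))) → 2
  π[a,d](ρ[d/g](ρ[a/e]((T ⋈[e=c] R)))) → 2
  (σ[d=2](S) ∪ π[a,d](ρ[d/g](ρ[a/e]((T ⋈[e=c] R))))) → 3
E2 per-node cardinality:
  T → 4
  R → 4
  (T ⋈[e=c] R) → 2
  ρ[a/e]((T ⋈[e=c] R)) → 2
  ρ[d/g](ρ[a/e]((T ⋈[e=c] R))) → 2
  π[a,d](ρ[d/g](ρ[a/e]((T ⋈[e=c] R)))) → 2
  S → 5
  σ[d=2](S) → 1
  (π[a,d](ρ[d/g](ρ[a/e]((T ⋈[e=c] R)))) ∪ σ[d=2](S)) → 3

E1 and E2 produce the same multiset:
a | d
8 | 2
9 | 6
9 | 6

yes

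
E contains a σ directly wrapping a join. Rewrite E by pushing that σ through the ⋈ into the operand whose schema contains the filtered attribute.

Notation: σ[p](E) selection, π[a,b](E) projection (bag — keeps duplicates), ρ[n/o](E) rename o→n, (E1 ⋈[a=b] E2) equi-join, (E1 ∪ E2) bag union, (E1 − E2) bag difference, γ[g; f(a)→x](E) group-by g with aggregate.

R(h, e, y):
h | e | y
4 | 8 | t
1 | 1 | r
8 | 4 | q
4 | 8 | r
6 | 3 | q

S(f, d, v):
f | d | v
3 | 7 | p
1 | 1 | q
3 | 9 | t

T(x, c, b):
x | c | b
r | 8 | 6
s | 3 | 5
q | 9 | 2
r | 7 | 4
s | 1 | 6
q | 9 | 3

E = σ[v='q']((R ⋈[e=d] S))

σ filters on v, owned by the right side.
E' = (R ⋈[e=d] σ[v='q'](S))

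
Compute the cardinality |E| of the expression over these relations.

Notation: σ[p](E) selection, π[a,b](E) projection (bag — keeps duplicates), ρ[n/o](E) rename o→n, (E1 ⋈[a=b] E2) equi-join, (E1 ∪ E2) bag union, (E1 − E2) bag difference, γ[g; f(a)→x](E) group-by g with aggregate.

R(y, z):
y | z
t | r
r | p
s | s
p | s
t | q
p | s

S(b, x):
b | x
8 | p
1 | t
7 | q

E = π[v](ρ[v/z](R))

Row counts bottom-up:
  R → 6
  ρ[v/z](R) → 6
  π[v](ρ[v/z](R)) → 6

|E| = 6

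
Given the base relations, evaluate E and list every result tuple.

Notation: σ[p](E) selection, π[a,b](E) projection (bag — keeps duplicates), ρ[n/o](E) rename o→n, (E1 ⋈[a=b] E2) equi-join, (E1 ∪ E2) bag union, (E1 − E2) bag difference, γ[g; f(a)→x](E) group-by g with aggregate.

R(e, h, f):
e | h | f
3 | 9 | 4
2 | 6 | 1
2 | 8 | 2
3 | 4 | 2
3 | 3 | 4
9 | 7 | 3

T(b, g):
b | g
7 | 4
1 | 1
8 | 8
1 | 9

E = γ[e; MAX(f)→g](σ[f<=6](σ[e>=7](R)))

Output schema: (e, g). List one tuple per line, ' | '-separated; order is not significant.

Per-node cardinality:
  R → 6
  σ[e>=7](R) → 1
  σ[f<=6](σ[e>=7](R)) → 1
  γ[e; MAX(f)→g](σ[f<=6](σ[e>=7](R))) → 1

== RESULT ==
e | g
9 | 3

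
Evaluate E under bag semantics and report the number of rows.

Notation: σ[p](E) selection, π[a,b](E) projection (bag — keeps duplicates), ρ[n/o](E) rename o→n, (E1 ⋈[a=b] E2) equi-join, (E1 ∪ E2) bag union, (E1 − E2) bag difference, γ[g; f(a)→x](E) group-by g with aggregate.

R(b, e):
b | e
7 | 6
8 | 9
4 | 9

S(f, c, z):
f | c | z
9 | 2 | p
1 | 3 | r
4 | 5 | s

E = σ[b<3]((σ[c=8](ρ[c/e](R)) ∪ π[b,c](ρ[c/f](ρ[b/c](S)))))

Stepwise |·|:
  R → 3
  ρ[c/e](R) → 3
  σ[c=8](ρ[c/e](R)) → 0
  S → 3
  ρ[b/c](S) → 3
  ρ[c/f](ρ[b/c](S)) → 3
  π[b,c](ρ[c/f](ρ[b/c](S))) → 3
  (σ[c=8](ρ[c/e](R)) ∪ π[b,c](ρ[c/f](ρ[b/c](S)))) → 3
  σ[b<3]((σ[c=8](ρ[c/e](R)) ∪ π[b,c](ρ[c/f](ρ[b/c](S))))) → 1

|E| = 1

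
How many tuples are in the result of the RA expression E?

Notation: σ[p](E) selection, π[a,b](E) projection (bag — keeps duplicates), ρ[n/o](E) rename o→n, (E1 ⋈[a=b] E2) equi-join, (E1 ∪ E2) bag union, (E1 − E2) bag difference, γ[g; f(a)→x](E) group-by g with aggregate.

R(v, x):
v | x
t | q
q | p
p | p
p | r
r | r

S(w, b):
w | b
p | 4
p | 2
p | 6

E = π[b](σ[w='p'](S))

Stepwise |·|:
  S → 3
  σ[w='p'](S) → 3
  π[b](σ[w='p'](S)) → 3

|E| = 3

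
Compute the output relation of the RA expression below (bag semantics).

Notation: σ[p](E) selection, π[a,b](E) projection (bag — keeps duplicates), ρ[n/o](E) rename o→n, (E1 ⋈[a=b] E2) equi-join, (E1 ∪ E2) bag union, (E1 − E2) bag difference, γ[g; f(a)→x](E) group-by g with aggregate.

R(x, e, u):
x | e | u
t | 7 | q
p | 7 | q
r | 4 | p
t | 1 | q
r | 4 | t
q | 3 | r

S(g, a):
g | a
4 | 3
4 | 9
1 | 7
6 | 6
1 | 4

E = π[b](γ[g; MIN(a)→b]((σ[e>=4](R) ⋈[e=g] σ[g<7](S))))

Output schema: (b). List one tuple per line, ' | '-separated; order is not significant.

Per-node cardinality:
  R → 6
  σ[e>=4](R) → 4
  S → 5
  σ[g<7](S) → 5
  (σ[e>=4](R) ⋈[e=g] σ[g<7](S)) → 4
  γ[g; MIN(a)→b]((σ[e>=4](R) ⋈[e=g] σ[g<7](S))) → 1
  π[b](γ[g; MIN(a)→b]((σ[e>=4](R) ⋈[e=g] σ[g<7](S)))) → 1

== RESULT ==
b
3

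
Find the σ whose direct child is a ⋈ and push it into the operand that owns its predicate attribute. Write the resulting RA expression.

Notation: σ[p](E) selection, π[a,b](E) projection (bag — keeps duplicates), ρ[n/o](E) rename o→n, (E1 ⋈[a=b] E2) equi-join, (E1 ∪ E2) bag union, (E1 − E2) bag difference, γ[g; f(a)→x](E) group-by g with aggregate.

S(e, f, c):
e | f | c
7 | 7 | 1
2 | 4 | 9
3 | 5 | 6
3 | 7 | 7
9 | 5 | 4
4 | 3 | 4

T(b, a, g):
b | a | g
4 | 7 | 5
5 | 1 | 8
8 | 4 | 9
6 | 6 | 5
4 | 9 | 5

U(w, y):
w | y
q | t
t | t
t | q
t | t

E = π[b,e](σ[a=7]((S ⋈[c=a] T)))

σ filters on a, owned by the right side.
E' = π[b,e]((S ⋈[c=a] σ[a=7](T)))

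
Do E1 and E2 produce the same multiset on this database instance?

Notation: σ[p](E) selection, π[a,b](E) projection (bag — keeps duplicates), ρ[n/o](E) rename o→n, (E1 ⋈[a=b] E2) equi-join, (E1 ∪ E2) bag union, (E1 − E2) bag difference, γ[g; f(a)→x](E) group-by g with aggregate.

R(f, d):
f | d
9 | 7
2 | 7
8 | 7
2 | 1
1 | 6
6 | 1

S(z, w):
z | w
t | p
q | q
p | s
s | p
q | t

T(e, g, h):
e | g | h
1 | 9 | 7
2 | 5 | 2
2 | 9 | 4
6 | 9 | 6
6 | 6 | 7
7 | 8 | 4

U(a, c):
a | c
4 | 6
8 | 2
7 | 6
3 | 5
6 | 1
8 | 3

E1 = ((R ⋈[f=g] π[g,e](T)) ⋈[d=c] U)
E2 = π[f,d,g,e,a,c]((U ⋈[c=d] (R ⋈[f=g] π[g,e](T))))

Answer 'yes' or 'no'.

E1 stepwise |·|:
  R → 6
  T → 6
  π[g,e](T) → 6
  (R ⋈[f=g] π[g,e](T)) → 5
  U → 6
  ((R ⋈[f=g] π[g,e](T)) ⋈[d=c] U) → 1
E2 stepwise |·|:
  U → 6
  R → 6
  T → 6
  π[g,e](T) → 6
  (R ⋈[f=g] π[g,e](T)) → 5
  (U ⋈[c=d] (R ⋈[f=g] π[g,e](T))) → 1
  π[f,d,g,e,a,c]((U ⋈[c=d] (R ⋈[f=g] π[g,e](T)))) → 1

E1 and E2 produce the same multiset:
f | d | g | e | a | c
6 | 1 | 6 | 6 | 6 | 1

yes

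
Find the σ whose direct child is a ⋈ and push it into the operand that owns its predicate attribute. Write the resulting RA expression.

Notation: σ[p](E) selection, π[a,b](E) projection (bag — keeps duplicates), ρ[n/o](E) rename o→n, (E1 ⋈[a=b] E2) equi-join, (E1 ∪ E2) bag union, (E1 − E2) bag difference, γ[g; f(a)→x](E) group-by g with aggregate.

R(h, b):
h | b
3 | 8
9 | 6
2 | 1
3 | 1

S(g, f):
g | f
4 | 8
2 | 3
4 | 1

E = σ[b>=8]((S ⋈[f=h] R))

σ filters on b, owned by the right side.
E' = (S ⋈[f=h] σ[b>=8](R))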